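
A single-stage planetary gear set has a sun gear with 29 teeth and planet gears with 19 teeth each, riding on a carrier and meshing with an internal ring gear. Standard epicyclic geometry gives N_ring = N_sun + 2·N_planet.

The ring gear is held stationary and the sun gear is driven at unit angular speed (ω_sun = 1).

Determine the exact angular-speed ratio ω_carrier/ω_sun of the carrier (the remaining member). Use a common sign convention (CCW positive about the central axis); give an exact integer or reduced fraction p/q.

N_ring = 29 + 2·19 = 67
29(ω_s−ω_c) = −67(ω_r−ω_c),  ω_r=0, ω_s=1
29(1−ω_c) = −67(0−ω_c)  ⇒  96ω_c = 29  ⇒  ω_c = 29/96
ω_c/ω_s = 29/96

29/96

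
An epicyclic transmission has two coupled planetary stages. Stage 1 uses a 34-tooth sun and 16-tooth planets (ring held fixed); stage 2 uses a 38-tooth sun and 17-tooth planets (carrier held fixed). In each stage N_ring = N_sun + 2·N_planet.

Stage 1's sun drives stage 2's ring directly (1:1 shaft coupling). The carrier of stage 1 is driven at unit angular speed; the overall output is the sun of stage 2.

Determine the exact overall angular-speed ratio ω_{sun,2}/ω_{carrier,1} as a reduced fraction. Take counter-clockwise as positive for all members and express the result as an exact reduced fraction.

-1800/323

Stage 1: N_ring = 34 + 2·16 = 66
Stage 1: 34(ω_s−ω_c) = −66(ω_r−ω_c),  ω_r=0, ω_c=1
Stage 1: ω_s = 1 − (66/34)(0−1) = 50/17
  ⇒ ω_s¹/ω_c¹ = 50/17
Stage 2: N_ring = 38 + 2·17 = 72
Stage 2: 38(ω_s−ω_c) = −72(ω_r−ω_c),  ω_c=0, ω_r=1
Stage 2: ω_s = 0 − (72/38)(1−0) = -36/19
  ⇒ ω_s²/ω_r² = -36/19
Coupling ω_r² = ω_s¹ ⇒ overall = 50/17 × -36/19 = -1800/323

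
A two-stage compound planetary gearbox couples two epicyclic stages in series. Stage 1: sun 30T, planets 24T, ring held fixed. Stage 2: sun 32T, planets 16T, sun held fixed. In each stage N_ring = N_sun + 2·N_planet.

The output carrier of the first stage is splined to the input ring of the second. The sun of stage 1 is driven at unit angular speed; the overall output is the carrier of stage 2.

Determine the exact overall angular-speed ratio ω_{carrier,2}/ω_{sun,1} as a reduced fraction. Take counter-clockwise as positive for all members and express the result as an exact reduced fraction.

5/27

Stage 1: N_ring = 30 + 2·24 = 78
Stage 1: 30(ω_s−ω_c) = −78(ω_r−ω_c),  ω_r=0, ω_s=1
Stage 1: 30(1−ω_c) = −78(0−ω_c)  ⇒  108ω_c = 30  ⇒  ω_c = 5/18
  ⇒ ω_c¹/ω_s¹ = 5/18
Stage 2: N_ring = 32 + 2·16 = 64
Stage 2: 32(ω_s−ω_c) = −64(ω_r−ω_c),  ω_s=0, ω_r=1
Stage 2: 32(0−ω_c) = −64(1−ω_c)  ⇒  96ω_c = 64  ⇒  ω_c = 2/3
  ⇒ ω_c²/ω_r² = 2/3
Coupling ω_r² = ω_c¹ ⇒ overall = 5/18 × 2/3 = 5/27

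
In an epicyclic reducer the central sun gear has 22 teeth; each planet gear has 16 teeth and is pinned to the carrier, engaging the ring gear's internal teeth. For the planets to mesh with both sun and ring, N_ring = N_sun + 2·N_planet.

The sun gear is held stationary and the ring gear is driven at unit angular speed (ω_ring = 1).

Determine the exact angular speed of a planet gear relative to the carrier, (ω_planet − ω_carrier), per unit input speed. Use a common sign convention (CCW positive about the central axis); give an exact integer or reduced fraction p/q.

297/304

N_ring = 22 + 2·16 = 54
22(ω_s−ω_c) = −54(ω_r−ω_c),  ω_s=0, ω_r=1
22(0−ω_c) = −54(1−ω_c)  ⇒  76ω_c = 54  ⇒  ω_c = 27/38
sun–planet: 22·(0−27/38) = −16·(ω_p−ω_c)  ⇒  ω_p−ω_c = −(22/16)·(-27/38) = 297/304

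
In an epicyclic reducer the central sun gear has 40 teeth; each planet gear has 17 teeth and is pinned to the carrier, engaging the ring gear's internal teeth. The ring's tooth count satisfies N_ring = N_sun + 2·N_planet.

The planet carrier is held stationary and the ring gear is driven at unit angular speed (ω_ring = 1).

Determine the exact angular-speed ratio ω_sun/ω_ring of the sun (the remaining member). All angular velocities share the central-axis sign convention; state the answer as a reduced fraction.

-37/20

N_ring = 40 + 2·17 = 74
40(ω_s−ω_c) = −74(ω_r−ω_c),  ω_c=0, ω_r=1
ω_s = 0 − (74/40)(1−0) = -37/20
ω_s/ω_r = -37/20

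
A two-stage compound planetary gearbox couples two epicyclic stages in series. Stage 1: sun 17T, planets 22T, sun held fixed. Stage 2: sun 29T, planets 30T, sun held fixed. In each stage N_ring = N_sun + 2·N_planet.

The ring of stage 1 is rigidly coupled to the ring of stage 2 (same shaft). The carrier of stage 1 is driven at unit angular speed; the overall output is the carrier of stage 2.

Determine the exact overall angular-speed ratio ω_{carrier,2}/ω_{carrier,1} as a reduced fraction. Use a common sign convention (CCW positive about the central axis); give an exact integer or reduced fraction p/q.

3471/3599

Stage 1: N_ring = 17 + 2·22 = 61
Stage 1: 17(ω_s−ω_c) = −61(ω_r−ω_c),  ω_s=0, ω_c=1
Stage 1: ω_r = 1 − (17/61)(0−1) = 78/61
  ⇒ ω_r¹/ω_c¹ = 78/61
Stage 2: N_ring = 29 + 2·30 = 89
Stage 2: 29(ω_s−ω_c) = −89(ω_r−ω_c),  ω_s=0, ω_r=1
Stage 2: 29(0−ω_c) = −89(1−ω_c)  ⇒  118ω_c = 89  ⇒  ω_c = 89/118
  ⇒ ω_c²/ω_r² = 89/118
Coupling ω_r² = ω_r¹ ⇒ overall = 78/61 × 89/118 = 3471/3599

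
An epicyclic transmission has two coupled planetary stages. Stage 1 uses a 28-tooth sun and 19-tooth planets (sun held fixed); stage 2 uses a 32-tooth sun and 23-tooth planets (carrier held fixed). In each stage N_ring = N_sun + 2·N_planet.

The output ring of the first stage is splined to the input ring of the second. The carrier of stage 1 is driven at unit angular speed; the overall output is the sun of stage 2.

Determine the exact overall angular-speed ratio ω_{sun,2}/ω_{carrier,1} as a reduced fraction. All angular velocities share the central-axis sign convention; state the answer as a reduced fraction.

Stage 1: N_ring = 28 + 2·19 = 66
Stage 1: 28(ω_s−ω_c) = −66(ω_r−ω_c),  ω_s=0, ω_c=1
Stage 1: ω_r = 1 − (28/66)(0−1) = 47/33
  ⇒ ω_r¹/ω_c¹ = 47/33
Stage 2: N_ring = 32 + 2·23 = 78
Stage 2: 32(ω_s−ω_c) = −78(ω_r−ω_c),  ω_c=0, ω_r=1
Stage 2: ω_s = 0 − (78/32)(1−0) = -39/16
  ⇒ ω_s²/ω_r² = -39/16
Coupling ω_r² = ω_r¹ ⇒ overall = 47/33 × -39/16 = -611/176

-611/176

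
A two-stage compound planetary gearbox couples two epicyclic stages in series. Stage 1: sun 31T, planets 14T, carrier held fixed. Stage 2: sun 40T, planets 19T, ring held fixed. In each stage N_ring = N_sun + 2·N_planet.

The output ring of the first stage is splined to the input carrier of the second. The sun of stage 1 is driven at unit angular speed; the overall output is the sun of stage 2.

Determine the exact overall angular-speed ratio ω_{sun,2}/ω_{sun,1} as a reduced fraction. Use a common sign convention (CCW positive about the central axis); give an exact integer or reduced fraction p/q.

Stage 1: N_ring = 31 + 2·14 = 59
Stage 1: 31(ω_s−ω_c) = −59(ω_r−ω_c),  ω_c=0, ω_s=1
Stage 1: ω_r = 0 − (31/59)(1−0) = -31/59
  ⇒ ω_r¹/ω_s¹ = -31/59
Stage 2: N_ring = 40 + 2·19 = 78
Stage 2: 40(ω_s−ω_c) = −78(ω_r−ω_c),  ω_r=0, ω_c=1
Stage 2: ω_s = 1 − (78/40)(0−1) = 59/20
  ⇒ ω_s²/ω_c² = 59/20
Coupling ω_c² = ω_r¹ ⇒ overall = -31/59 × 59/20 = -31/20

-31/20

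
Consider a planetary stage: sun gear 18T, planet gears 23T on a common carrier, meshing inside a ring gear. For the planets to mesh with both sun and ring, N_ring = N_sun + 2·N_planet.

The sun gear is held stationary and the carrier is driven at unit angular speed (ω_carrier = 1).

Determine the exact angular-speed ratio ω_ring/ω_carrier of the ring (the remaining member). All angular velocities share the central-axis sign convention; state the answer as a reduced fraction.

N_ring = 18 + 2·23 = 64
18(ω_s−ω_c) = −64(ω_r−ω_c),  ω_s=0, ω_c=1
ω_r = 1 − (18/64)(0−1) = 41/32
ω_r/ω_c = 41/32

41/32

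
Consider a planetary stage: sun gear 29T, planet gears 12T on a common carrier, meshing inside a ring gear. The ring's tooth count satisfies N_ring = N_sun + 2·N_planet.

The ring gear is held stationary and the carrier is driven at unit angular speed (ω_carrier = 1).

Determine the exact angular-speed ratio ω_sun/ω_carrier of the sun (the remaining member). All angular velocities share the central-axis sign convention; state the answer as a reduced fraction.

82/29

N_ring = 29 + 2·12 = 53
29(ω_s−ω_c) = −53(ω_r−ω_c),  ω_r=0, ω_c=1
ω_s = 1 − (53/29)(0−1) = 82/29
ω_s/ω_c = 82/29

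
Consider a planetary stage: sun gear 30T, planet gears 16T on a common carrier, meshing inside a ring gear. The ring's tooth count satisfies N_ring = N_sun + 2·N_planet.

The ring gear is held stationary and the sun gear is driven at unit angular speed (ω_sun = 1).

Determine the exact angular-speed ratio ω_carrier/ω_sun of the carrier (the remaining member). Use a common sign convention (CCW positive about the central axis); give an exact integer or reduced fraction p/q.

N_ring = 30 + 2·16 = 62
30(ω_s−ω_c) = −62(ω_r−ω_c),  ω_r=0, ω_s=1
30(1−ω_c) = −62(0−ω_c)  ⇒  92ω_c = 30  ⇒  ω_c = 15/46
ω_c/ω_s = 15/46

15/46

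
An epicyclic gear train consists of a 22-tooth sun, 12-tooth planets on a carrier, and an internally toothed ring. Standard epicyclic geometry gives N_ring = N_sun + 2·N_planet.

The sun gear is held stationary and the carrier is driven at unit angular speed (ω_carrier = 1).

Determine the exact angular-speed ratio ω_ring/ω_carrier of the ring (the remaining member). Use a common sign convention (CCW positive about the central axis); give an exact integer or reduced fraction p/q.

34/23

N_ring = 22 + 2·12 = 46
22(ω_s−ω_c) = −46(ω_r−ω_c),  ω_s=0, ω_c=1
ω_r = 1 − (22/46)(0−1) = 34/23
ω_r/ω_c = 34/23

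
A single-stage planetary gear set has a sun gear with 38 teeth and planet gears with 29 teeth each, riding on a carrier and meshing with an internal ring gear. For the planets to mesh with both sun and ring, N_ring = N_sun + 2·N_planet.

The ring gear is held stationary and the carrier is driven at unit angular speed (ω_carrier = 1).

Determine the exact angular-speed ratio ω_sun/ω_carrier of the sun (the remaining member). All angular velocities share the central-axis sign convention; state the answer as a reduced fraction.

67/19

N_ring = 38 + 2·29 = 96
38(ω_s−ω_c) = −96(ω_r−ω_c),  ω_r=0, ω_c=1
ω_s = 1 − (96/38)(0−1) = 67/19
ω_s/ω_c = 67/19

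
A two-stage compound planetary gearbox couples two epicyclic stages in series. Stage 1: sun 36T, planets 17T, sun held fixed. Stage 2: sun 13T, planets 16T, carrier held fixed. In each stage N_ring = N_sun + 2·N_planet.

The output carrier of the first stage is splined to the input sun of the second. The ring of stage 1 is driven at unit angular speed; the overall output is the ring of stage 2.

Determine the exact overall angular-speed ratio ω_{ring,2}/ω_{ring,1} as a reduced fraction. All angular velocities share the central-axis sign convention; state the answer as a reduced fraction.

-91/477

Stage 1: N_ring = 36 + 2·17 = 70
Stage 1: 36(ω_s−ω_c) = −70(ω_r−ω_c),  ω_s=0, ω_r=1
Stage 1: 36(0−ω_c) = −70(1−ω_c)  ⇒  106ω_c = 70  ⇒  ω_c = 35/53
  ⇒ ω_c¹/ω_r¹ = 35/53
Stage 2: N_ring = 13 + 2·16 = 45
Stage 2: 13(ω_s−ω_c) = −45(ω_r−ω_c),  ω_c=0, ω_s=1
Stage 2: ω_r = 0 − (13/45)(1−0) = -13/45
  ⇒ ω_r²/ω_s² = -13/45
Coupling ω_s² = ω_c¹ ⇒ overall = 35/53 × -13/45 = -91/477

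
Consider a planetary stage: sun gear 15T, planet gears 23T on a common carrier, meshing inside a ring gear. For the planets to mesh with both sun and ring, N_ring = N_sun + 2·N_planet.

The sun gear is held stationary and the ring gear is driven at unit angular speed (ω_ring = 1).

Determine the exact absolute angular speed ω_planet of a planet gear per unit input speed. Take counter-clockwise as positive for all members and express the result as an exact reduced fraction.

61/46

N_ring = 15 + 2·23 = 61
15(ω_s−ω_c) = −61(ω_r−ω_c),  ω_s=0, ω_r=1
15(0−ω_c) = −61(1−ω_c)  ⇒  76ω_c = 61  ⇒  ω_c = 61/76
sun–planet: 15·(0−61/76) = −23·(ω_p−ω_c)  ⇒  ω_p−ω_c = −(15/23)·(-61/76) = 915/1748
ω_p = 61/76 + 915/1748 = 61/46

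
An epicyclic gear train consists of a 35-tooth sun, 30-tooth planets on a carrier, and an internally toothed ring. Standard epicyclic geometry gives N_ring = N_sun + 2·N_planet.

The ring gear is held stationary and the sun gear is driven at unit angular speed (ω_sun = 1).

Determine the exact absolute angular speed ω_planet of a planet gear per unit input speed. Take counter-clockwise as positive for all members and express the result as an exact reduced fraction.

-7/12

N_ring = 35 + 2·30 = 95
35(ω_s−ω_c) = −95(ω_r−ω_c),  ω_r=0, ω_s=1
35(1−ω_c) = −95(0−ω_c)  ⇒  130ω_c = 35  ⇒  ω_c = 7/26
sun–planet: 35·(1−7/26) = −30·(ω_p−ω_c)  ⇒  ω_p−ω_c = −(35/30)·(19/26) = -133/156
ω_p = 7/26 − 133/156 = -7/12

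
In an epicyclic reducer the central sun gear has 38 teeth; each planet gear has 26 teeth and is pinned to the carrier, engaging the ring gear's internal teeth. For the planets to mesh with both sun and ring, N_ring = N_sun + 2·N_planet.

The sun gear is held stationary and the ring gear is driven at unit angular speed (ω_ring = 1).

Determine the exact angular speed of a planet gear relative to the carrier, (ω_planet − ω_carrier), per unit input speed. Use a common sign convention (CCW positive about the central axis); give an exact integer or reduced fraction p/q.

N_ring = 38 + 2·26 = 90
38(ω_s−ω_c) = −90(ω_r−ω_c),  ω_s=0, ω_r=1
38(0−ω_c) = −90(1−ω_c)  ⇒  128ω_c = 90  ⇒  ω_c = 45/64
sun–planet: 38·(0−45/64) = −26·(ω_p−ω_c)  ⇒  ω_p−ω_c = −(38/26)·(-45/64) = 855/832

855/832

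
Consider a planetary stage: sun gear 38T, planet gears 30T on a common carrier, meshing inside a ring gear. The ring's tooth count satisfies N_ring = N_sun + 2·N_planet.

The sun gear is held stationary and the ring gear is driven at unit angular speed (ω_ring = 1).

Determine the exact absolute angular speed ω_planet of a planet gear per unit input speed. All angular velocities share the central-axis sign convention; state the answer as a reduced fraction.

49/30

N_ring = 38 + 2·30 = 98
38(ω_s−ω_c) = −98(ω_r−ω_c),  ω_s=0, ω_r=1
38(0−ω_c) = −98(1−ω_c)  ⇒  136ω_c = 98  ⇒  ω_c = 49/68
sun–planet: 38·(0−49/68) = −30·(ω_p−ω_c)  ⇒  ω_p−ω_c = −(38/30)·(-49/68) = 931/1020
ω_p = 49/68 + 931/1020 = 49/30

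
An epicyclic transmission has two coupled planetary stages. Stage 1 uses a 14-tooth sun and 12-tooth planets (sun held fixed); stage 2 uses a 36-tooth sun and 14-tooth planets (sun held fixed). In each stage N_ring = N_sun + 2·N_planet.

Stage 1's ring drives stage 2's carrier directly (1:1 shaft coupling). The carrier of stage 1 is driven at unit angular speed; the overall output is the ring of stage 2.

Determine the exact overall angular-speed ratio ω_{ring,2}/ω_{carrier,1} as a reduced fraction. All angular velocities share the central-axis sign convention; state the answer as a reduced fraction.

Stage 1: N_ring = 14 + 2·12 = 38
Stage 1: 14(ω_s−ω_c) = −38(ω_r−ω_c),  ω_s=0, ω_c=1
Stage 1: ω_r = 1 − (14/38)(0−1) = 26/19
  ⇒ ω_r¹/ω_c¹ = 26/19
Stage 2: N_ring = 36 + 2·14 = 64
Stage 2: 36(ω_s−ω_c) = −64(ω_r−ω_c),  ω_s=0, ω_c=1
Stage 2: ω_r = 1 − (36/64)(0−1) = 25/16
  ⇒ ω_r²/ω_c² = 25/16
Coupling ω_c² = ω_r¹ ⇒ overall = 26/19 × 25/16 = 325/152

325/152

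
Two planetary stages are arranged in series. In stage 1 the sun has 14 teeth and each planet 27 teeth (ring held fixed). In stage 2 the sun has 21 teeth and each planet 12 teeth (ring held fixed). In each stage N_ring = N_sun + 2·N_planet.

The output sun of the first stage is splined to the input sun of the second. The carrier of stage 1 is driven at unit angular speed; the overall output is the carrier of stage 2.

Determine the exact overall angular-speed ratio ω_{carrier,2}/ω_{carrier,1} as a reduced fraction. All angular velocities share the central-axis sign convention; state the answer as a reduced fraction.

41/22

Stage 1: N_ring = 14 + 2·27 = 68
Stage 1: 14(ω_s−ω_c) = −68(ω_r−ω_c),  ω_r=0, ω_c=1
Stage 1: ω_s = 1 − (68/14)(0−1) = 41/7
  ⇒ ω_s¹/ω_c¹ = 41/7
Stage 2: N_ring = 21 + 2·12 = 45
Stage 2: 21(ω_s−ω_c) = −45(ω_r−ω_c),  ω_r=0, ω_s=1
Stage 2: 21(1−ω_c) = −45(0−ω_c)  ⇒  66ω_c = 21  ⇒  ω_c = 7/22
  ⇒ ω_c²/ω_s² = 7/22
Coupling ω_s² = ω_s¹ ⇒ overall = 41/7 × 7/22 = 41/22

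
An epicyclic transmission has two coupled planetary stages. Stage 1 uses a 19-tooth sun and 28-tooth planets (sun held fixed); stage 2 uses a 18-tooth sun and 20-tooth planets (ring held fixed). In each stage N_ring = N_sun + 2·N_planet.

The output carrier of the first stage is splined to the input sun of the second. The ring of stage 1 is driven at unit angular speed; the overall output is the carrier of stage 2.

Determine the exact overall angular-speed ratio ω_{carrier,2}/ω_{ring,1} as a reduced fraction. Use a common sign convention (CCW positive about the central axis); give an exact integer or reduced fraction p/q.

675/3572

Stage 1: N_ring = 19 + 2·28 = 75
Stage 1: 19(ω_s−ω_c) = −75(ω_r−ω_c),  ω_s=0, ω_r=1
Stage 1: 19(0−ω_c) = −75(1−ω_c)  ⇒  94ω_c = 75  ⇒  ω_c = 75/94
  ⇒ ω_c¹/ω_r¹ = 75/94
Stage 2: N_ring = 18 + 2·20 = 58
Stage 2: 18(ω_s−ω_c) = −58(ω_r−ω_c),  ω_r=0, ω_s=1
Stage 2: 18(1−ω_c) = −58(0−ω_c)  ⇒  76ω_c = 18  ⇒  ω_c = 9/38
  ⇒ ω_c²/ω_s² = 9/38
Coupling ω_s² = ω_c¹ ⇒ overall = 75/94 × 9/38 = 675/3572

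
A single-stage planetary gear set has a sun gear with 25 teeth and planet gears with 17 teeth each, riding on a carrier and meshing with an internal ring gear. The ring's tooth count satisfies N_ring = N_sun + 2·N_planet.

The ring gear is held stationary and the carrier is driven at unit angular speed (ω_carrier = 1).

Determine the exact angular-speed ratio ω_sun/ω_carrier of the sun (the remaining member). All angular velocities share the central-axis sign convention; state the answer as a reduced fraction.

N_ring = 25 + 2·17 = 59
25(ω_s−ω_c) = −59(ω_r−ω_c),  ω_r=0, ω_c=1
ω_s = 1 − (59/25)(0−1) = 84/25
ω_s/ω_c = 84/25

84/25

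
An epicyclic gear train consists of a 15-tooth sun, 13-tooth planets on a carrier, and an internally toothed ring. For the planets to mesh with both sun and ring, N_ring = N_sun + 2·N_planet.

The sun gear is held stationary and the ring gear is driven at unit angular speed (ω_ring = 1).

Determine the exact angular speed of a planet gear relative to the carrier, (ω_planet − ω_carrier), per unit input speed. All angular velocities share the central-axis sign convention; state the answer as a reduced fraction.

N_ring = 15 + 2·13 = 41
15(ω_s−ω_c) = −41(ω_r−ω_c),  ω_s=0, ω_r=1
15(0−ω_c) = −41(1−ω_c)  ⇒  56ω_c = 41  ⇒  ω_c = 41/56
sun–planet: 15·(0−41/56) = −13·(ω_p−ω_c)  ⇒  ω_p−ω_c = −(15/13)·(-41/56) = 615/728

615/728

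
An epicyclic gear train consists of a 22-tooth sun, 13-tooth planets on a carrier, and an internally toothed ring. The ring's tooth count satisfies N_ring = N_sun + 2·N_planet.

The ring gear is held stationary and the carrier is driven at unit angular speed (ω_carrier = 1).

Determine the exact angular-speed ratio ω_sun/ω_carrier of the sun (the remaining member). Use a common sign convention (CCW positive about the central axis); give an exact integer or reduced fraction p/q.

35/11

N_ring = 22 + 2·13 = 48
22(ω_s−ω_c) = −48(ω_r−ω_c),  ω_r=0, ω_c=1
ω_s = 1 − (48/22)(0−1) = 35/11
ω_s/ω_c = 35/11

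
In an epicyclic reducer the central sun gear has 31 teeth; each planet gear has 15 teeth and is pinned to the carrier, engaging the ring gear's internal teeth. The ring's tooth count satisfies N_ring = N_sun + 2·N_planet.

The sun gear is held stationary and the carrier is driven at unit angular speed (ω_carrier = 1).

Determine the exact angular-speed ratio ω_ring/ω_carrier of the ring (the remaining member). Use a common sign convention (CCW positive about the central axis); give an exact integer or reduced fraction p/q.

92/61

N_ring = 31 + 2·15 = 61
31(ω_s−ω_c) = −61(ω_r−ω_c),  ω_s=0, ω_c=1
ω_r = 1 − (31/61)(0−1) = 92/61
ω_r/ω_c = 92/61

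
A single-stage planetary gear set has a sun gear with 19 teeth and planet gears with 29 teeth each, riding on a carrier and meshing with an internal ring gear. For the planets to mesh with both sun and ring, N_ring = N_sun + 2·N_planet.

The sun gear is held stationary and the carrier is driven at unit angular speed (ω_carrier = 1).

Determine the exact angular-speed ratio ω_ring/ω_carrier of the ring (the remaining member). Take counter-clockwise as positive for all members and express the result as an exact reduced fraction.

96/77

N_ring = 19 + 2·29 = 77
19(ω_s−ω_c) = −77(ω_r−ω_c),  ω_s=0, ω_c=1
ω_r = 1 − (19/77)(0−1) = 96/77
ω_r/ω_c = 96/77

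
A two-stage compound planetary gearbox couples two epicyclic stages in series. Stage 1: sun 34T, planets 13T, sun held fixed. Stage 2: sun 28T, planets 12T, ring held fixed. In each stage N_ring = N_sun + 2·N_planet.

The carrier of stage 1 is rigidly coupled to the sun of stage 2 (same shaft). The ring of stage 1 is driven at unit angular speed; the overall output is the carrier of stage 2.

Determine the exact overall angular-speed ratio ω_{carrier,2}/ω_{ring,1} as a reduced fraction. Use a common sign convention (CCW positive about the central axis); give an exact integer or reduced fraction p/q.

Stage 1: N_ring = 34 + 2·13 = 60
Stage 1: 34(ω_s−ω_c) = −60(ω_r−ω_c),  ω_s=0, ω_r=1
Stage 1: 34(0−ω_c) = −60(1−ω_c)  ⇒  94ω_c = 60  ⇒  ω_c = 30/47
  ⇒ ω_c¹/ω_r¹ = 30/47
Stage 2: N_ring = 28 + 2·12 = 52
Stage 2: 28(ω_s−ω_c) = −52(ω_r−ω_c),  ω_r=0, ω_s=1
Stage 2: 28(1−ω_c) = −52(0−ω_c)  ⇒  80ω_c = 28  ⇒  ω_c = 7/20
  ⇒ ω_c²/ω_s² = 7/20
Coupling ω_s² = ω_c¹ ⇒ overall = 30/47 × 7/20 = 21/94

21/94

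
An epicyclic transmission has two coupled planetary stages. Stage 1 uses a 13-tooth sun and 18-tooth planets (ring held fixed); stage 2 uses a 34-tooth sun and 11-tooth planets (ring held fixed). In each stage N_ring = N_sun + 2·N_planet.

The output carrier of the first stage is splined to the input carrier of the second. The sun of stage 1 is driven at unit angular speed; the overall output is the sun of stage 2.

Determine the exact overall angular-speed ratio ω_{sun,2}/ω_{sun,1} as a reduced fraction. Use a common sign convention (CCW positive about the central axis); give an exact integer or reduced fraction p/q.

Stage 1: N_ring = 13 + 2·18 = 49
Stage 1: 13(ω_s−ω_c) = −49(ω_r−ω_c),  ω_r=0, ω_s=1
Stage 1: 13(1−ω_c) = −49(0−ω_c)  ⇒  62ω_c = 13  ⇒  ω_c = 13/62
  ⇒ ω_c¹/ω_s¹ = 13/62
Stage 2: N_ring = 34 + 2·11 = 56
Stage 2: 34(ω_s−ω_c) = −56(ω_r−ω_c),  ω_r=0, ω_c=1
Stage 2: ω_s = 1 − (56/34)(0−1) = 45/17
  ⇒ ω_s²/ω_c² = 45/17
Coupling ω_c² = ω_c¹ ⇒ overall = 13/62 × 45/17 = 585/1054

585/1054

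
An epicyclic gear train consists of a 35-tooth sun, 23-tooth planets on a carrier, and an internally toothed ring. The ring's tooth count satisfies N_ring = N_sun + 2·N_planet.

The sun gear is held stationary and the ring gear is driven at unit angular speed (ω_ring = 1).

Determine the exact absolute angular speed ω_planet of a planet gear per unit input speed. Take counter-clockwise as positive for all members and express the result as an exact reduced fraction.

N_ring = 35 + 2·23 = 81
35(ω_s−ω_c) = −81(ω_r−ω_c),  ω_s=0, ω_r=1
35(0−ω_c) = −81(1−ω_c)  ⇒  116ω_c = 81  ⇒  ω_c = 81/116
sun–planet: 35·(0−81/116) = −23·(ω_p−ω_c)  ⇒  ω_p−ω_c = −(35/23)·(-81/116) = 2835/2668
ω_p = 81/116 + 2835/2668 = 81/46

81/46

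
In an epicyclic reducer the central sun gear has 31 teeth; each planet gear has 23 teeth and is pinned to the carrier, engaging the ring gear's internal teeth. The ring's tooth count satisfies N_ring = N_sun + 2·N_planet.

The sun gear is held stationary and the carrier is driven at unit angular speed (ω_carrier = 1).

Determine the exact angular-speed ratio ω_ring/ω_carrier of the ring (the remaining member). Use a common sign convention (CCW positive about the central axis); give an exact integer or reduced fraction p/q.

N_ring = 31 + 2·23 = 77
31(ω_s−ω_c) = −77(ω_r−ω_c),  ω_s=0, ω_c=1
ω_r = 1 − (31/77)(0−1) = 108/77
ω_r/ω_c = 108/77

108/77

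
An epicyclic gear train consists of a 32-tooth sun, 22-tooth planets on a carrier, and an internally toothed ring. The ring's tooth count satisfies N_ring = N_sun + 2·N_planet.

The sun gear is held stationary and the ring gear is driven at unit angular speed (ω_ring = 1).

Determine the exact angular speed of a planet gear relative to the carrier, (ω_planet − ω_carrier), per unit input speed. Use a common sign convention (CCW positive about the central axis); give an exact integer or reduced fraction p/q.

304/297

N_ring = 32 + 2·22 = 76
32(ω_s−ω_c) = −76(ω_r−ω_c),  ω_s=0, ω_r=1
32(0−ω_c) = −76(1−ω_c)  ⇒  108ω_c = 76  ⇒  ω_c = 19/27
sun–planet: 32·(0−19/27) = −22·(ω_p−ω_c)  ⇒  ω_p−ω_c = −(32/22)·(-19/27) = 304/297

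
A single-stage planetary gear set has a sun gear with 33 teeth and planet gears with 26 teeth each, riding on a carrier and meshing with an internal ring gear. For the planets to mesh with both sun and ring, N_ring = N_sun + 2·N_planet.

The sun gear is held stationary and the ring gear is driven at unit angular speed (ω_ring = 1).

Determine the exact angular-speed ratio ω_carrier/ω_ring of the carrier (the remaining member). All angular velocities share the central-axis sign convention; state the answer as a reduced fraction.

N_ring = 33 + 2·26 = 85
33(ω_s−ω_c) = −85(ω_r−ω_c),  ω_s=0, ω_r=1
33(0−ω_c) = −85(1−ω_c)  ⇒  118ω_c = 85  ⇒  ω_c = 85/118
ω_c/ω_r = 85/118

85/118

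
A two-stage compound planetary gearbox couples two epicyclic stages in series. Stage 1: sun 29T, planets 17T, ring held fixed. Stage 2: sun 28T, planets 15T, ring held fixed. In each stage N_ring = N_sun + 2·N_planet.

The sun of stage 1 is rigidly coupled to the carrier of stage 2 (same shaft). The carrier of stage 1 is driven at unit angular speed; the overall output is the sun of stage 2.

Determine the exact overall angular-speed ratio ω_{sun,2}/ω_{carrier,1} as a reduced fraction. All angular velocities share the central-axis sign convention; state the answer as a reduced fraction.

Stage 1: N_ring = 29 + 2·17 = 63
Stage 1: 29(ω_s−ω_c) = −63(ω_r−ω_c),  ω_r=0, ω_c=1
Stage 1: ω_s = 1 − (63/29)(0−1) = 92/29
  ⇒ ω_s¹/ω_c¹ = 92/29
Stage 2: N_ring = 28 + 2·15 = 58
Stage 2: 28(ω_s−ω_c) = −58(ω_r−ω_c),  ω_r=0, ω_c=1
Stage 2: ω_s = 1 − (58/28)(0−1) = 43/14
  ⇒ ω_s²/ω_c² = 43/14
Coupling ω_c² = ω_s¹ ⇒ overall = 92/29 × 43/14 = 1978/203

1978/203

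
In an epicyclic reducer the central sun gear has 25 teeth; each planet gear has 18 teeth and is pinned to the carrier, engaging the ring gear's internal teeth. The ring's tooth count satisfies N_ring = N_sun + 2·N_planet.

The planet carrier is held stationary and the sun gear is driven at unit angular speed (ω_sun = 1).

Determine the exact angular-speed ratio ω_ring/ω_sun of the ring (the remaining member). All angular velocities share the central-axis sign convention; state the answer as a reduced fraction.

N_ring = 25 + 2·18 = 61
25(ω_s−ω_c) = −61(ω_r−ω_c),  ω_c=0, ω_s=1
ω_r = 0 − (25/61)(1−0) = -25/61
ω_r/ω_s = -25/61

-25/61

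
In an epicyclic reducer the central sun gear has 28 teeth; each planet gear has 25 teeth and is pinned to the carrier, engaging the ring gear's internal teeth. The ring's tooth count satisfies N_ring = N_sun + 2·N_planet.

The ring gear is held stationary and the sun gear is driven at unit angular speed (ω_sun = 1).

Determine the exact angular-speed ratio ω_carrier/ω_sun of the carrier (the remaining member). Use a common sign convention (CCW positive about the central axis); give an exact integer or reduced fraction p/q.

N_ring = 28 + 2·25 = 78
28(ω_s−ω_c) = −78(ω_r−ω_c),  ω_r=0, ω_s=1
28(1−ω_c) = −78(0−ω_c)  ⇒  106ω_c = 28  ⇒  ω_c = 14/53
ω_c/ω_s = 14/53

14/53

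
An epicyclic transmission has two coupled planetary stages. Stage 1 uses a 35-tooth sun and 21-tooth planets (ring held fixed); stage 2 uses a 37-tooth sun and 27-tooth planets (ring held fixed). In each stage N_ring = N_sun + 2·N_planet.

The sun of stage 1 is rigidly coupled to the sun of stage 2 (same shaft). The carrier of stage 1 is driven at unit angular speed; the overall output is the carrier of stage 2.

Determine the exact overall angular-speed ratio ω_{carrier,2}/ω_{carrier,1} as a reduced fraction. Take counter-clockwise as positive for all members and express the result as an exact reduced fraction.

Stage 1: N_ring = 35 + 2·21 = 77
Stage 1: 35(ω_s−ω_c) = −77(ω_r−ω_c),  ω_r=0, ω_c=1
Stage 1: ω_s = 1 − (77/35)(0−1) = 16/5
  ⇒ ω_s¹/ω_c¹ = 16/5
Stage 2: N_ring = 37 + 2·27 = 91
Stage 2: 37(ω_s−ω_c) = −91(ω_r−ω_c),  ω_r=0, ω_s=1
Stage 2: 37(1−ω_c) = −91(0−ω_c)  ⇒  128ω_c = 37  ⇒  ω_c = 37/128
  ⇒ ω_c²/ω_s² = 37/128
Coupling ω_s² = ω_s¹ ⇒ overall = 16/5 × 37/128 = 37/40

37/40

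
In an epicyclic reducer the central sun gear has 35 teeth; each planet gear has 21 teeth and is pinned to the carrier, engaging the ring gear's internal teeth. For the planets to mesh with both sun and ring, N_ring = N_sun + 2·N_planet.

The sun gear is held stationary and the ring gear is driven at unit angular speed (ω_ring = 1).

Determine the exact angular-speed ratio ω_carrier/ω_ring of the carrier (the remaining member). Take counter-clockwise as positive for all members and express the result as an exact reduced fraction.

11/16

N_ring = 35 + 2·21 = 77
35(ω_s−ω_c) = −77(ω_r−ω_c),  ω_s=0, ω_r=1
35(0−ω_c) = −77(1−ω_c)  ⇒  112ω_c = 77  ⇒  ω_c = 11/16
ω_c/ω_r = 11/16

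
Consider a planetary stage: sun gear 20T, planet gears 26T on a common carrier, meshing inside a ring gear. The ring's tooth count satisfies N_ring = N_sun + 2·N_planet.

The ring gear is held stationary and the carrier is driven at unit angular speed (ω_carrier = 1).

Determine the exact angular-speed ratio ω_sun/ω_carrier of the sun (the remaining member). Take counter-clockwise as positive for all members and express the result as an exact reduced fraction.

N_ring = 20 + 2·26 = 72
20(ω_s−ω_c) = −72(ω_r−ω_c),  ω_r=0, ω_c=1
ω_s = 1 − (72/20)(0−1) = 23/5
ω_s/ω_c = 23/5

23/5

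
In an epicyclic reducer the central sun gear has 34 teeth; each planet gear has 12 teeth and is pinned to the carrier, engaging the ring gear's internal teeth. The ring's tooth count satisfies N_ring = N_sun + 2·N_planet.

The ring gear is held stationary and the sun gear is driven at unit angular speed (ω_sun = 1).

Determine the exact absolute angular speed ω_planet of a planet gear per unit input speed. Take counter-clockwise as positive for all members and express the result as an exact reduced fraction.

-17/12

N_ring = 34 + 2·12 = 58
34(ω_s−ω_c) = −58(ω_r−ω_c),  ω_r=0, ω_s=1
34(1−ω_c) = −58(0−ω_c)  ⇒  92ω_c = 34  ⇒  ω_c = 17/46
sun–planet: 34·(1−17/46) = −12·(ω_p−ω_c)  ⇒  ω_p−ω_c = −(34/12)·(29/46) = -493/276
ω_p = 17/46 − 493/276 = -17/12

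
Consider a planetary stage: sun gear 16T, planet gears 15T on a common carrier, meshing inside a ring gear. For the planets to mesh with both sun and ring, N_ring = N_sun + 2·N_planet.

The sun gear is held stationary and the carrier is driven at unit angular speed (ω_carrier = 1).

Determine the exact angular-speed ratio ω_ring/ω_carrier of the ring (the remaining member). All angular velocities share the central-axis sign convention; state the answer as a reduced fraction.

31/23

N_ring = 16 + 2·15 = 46
16(ω_s−ω_c) = −46(ω_r−ω_c),  ω_s=0, ω_c=1
ω_r = 1 − (16/46)(0−1) = 31/23
ω_r/ω_c = 31/23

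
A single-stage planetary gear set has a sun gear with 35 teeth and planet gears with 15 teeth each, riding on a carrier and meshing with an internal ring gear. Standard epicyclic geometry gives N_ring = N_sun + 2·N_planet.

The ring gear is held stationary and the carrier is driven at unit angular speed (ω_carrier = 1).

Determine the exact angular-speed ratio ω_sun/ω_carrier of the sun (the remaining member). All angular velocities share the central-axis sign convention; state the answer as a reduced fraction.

N_ring = 35 + 2·15 = 65
35(ω_s−ω_c) = −65(ω_r−ω_c),  ω_r=0, ω_c=1
ω_s = 1 − (65/35)(0−1) = 20/7
ω_s/ω_c = 20/7

20/7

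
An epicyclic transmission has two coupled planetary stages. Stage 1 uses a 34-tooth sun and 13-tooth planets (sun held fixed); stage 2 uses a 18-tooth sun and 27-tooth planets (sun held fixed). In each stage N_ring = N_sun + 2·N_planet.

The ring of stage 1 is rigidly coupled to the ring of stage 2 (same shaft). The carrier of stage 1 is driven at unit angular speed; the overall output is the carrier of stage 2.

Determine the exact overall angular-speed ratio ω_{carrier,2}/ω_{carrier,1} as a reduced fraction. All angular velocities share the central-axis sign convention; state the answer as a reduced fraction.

Stage 1: N_ring = 34 + 2·13 = 60
Stage 1: 34(ω_s−ω_c) = −60(ω_r−ω_c),  ω_s=0, ω_c=1
Stage 1: ω_r = 1 − (34/60)(0−1) = 47/30
  ⇒ ω_r¹/ω_c¹ = 47/30
Stage 2: N_ring = 18 + 2·27 = 72
Stage 2: 18(ω_s−ω_c) = −72(ω_r−ω_c),  ω_s=0, ω_r=1
Stage 2: 18(0−ω_c) = −72(1−ω_c)  ⇒  90ω_c = 72  ⇒  ω_c = 4/5
  ⇒ ω_c²/ω_r² = 4/5
Coupling ω_r² = ω_r¹ ⇒ overall = 47/30 × 4/5 = 94/75

94/75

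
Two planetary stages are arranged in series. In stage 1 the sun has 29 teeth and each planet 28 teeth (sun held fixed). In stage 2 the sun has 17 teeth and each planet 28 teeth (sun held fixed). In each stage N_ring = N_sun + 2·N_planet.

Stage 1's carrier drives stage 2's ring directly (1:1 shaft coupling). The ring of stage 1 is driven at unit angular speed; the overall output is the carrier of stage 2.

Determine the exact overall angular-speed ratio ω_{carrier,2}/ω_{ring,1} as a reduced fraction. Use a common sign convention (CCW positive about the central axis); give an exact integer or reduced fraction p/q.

Stage 1: N_ring = 29 + 2·28 = 85
Stage 1: 29(ω_s−ω_c) = −85(ω_r−ω_c),  ω_s=0, ω_r=1
Stage 1: 29(0−ω_c) = −85(1−ω_c)  ⇒  114ω_c = 85  ⇒  ω_c = 85/114
  ⇒ ω_c¹/ω_r¹ = 85/114
Stage 2: N_ring = 17 + 2·28 = 73
Stage 2: 17(ω_s−ω_c) = −73(ω_r−ω_c),  ω_s=0, ω_r=1
Stage 2: 17(0−ω_c) = −73(1−ω_c)  ⇒  90ω_c = 73  ⇒  ω_c = 73/90
  ⇒ ω_c²/ω_r² = 73/90
Coupling ω_r² = ω_c¹ ⇒ overall = 85/114 × 73/90 = 1241/2052

1241/2052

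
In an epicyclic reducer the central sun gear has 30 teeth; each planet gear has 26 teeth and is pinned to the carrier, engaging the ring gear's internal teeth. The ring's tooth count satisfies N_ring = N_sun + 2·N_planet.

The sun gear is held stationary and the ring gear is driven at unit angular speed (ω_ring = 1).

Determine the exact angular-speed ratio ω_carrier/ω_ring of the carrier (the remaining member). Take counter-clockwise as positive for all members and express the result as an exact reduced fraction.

41/56

N_ring = 30 + 2·26 = 82
30(ω_s−ω_c) = −82(ω_r−ω_c),  ω_s=0, ω_r=1
30(0−ω_c) = −82(1−ω_c)  ⇒  112ω_c = 82  ⇒  ω_c = 41/56
ω_c/ω_r = 41/56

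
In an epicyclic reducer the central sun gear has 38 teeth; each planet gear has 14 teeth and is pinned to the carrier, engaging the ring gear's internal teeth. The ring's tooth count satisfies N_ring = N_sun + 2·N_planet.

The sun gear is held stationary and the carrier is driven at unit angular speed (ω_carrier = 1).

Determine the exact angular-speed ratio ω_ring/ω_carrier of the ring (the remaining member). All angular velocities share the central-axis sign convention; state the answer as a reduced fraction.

52/33

N_ring = 38 + 2·14 = 66
38(ω_s−ω_c) = −66(ω_r−ω_c),  ω_s=0, ω_c=1
ω_r = 1 − (38/66)(0−1) = 52/33
ω_r/ω_c = 52/33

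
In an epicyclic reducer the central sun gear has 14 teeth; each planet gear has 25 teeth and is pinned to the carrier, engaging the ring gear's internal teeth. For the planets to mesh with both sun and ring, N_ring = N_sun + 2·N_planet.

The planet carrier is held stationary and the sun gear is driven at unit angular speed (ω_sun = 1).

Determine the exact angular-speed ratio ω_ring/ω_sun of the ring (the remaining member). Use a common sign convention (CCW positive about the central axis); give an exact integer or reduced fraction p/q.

-7/32

N_ring = 14 + 2·25 = 64
14(ω_s−ω_c) = −64(ω_r−ω_c),  ω_c=0, ω_s=1
ω_r = 0 − (14/64)(1−0) = -7/32
ω_r/ω_s = -7/32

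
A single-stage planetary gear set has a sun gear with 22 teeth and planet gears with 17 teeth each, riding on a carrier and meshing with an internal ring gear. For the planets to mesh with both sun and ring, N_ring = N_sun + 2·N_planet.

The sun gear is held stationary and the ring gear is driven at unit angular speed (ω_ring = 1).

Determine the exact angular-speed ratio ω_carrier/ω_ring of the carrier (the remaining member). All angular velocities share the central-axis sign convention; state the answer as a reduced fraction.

N_ring = 22 + 2·17 = 56
22(ω_s−ω_c) = −56(ω_r−ω_c),  ω_s=0, ω_r=1
22(0−ω_c) = −56(1−ω_c)  ⇒  78ω_c = 56  ⇒  ω_c = 28/39
ω_c/ω_r = 28/39

28/39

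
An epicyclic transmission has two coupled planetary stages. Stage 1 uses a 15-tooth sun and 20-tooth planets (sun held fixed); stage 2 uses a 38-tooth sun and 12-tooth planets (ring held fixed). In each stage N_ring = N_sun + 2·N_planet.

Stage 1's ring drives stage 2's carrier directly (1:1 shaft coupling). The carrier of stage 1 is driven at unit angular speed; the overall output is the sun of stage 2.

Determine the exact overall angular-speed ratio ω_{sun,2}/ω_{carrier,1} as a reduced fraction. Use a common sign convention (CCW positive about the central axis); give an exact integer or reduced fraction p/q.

700/209

Stage 1: N_ring = 15 + 2·20 = 55
Stage 1: 15(ω_s−ω_c) = −55(ω_r−ω_c),  ω_s=0, ω_c=1
Stage 1: ω_r = 1 − (15/55)(0−1) = 14/11
  ⇒ ω_r¹/ω_c¹ = 14/11
Stage 2: N_ring = 38 + 2·12 = 62
Stage 2: 38(ω_s−ω_c) = −62(ω_r−ω_c),  ω_r=0, ω_c=1
Stage 2: ω_s = 1 − (62/38)(0−1) = 50/19
  ⇒ ω_s²/ω_c² = 50/19
Coupling ω_c² = ω_r¹ ⇒ overall = 14/11 × 50/19 = 700/209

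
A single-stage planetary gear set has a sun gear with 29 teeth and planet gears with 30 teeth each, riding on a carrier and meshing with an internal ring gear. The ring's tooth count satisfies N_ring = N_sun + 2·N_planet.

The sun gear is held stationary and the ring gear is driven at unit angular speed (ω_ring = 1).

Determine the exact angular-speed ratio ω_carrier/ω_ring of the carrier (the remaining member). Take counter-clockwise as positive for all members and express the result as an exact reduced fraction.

N_ring = 29 + 2·30 = 89
29(ω_s−ω_c) = −89(ω_r−ω_c),  ω_s=0, ω_r=1
29(0−ω_c) = −89(1−ω_c)  ⇒  118ω_c = 89  ⇒  ω_c = 89/118
ω_c/ω_r = 89/118

89/118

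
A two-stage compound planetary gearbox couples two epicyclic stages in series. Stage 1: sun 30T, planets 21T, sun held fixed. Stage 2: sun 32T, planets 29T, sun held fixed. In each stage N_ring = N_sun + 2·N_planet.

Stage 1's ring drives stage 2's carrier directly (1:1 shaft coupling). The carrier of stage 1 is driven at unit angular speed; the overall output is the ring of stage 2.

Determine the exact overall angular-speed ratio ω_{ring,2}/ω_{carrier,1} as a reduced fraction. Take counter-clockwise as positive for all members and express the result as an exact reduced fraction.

1037/540

Stage 1: N_ring = 30 + 2·21 = 72
Stage 1: 30(ω_s−ω_c) = −72(ω_r−ω_c),  ω_s=0, ω_c=1
Stage 1: ω_r = 1 − (30/72)(0−1) = 17/12
  ⇒ ω_r¹/ω_c¹ = 17/12
Stage 2: N_ring = 32 + 2·29 = 90
Stage 2: 32(ω_s−ω_c) = −90(ω_r−ω_c),  ω_s=0, ω_c=1
Stage 2: ω_r = 1 − (32/90)(0−1) = 61/45
  ⇒ ω_r²/ω_c² = 61/45
Coupling ω_c² = ω_r¹ ⇒ overall = 17/12 × 61/45 = 1037/540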